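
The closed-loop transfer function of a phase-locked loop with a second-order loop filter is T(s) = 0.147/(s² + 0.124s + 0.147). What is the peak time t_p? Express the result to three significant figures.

Comparing the denominator to s² + 2ζω_n s + ω_n²: ω_n = √0.147 = 0.383 rad/s, and 2ζω_n = 0.124 so ζ = 0.124/(2·0.383) = 0.162.
ω_d = 0.383·√(1 − 0.162²) = 0.378 rad/s. Then t_p = π/ω_d = 8.30 s.

t_p ≈ 8.30 s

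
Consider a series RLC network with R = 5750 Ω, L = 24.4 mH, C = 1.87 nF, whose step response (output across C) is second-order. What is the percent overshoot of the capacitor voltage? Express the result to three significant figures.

%OS ≈ 1.61%

For a series RLC circuit (capacitor voltage as output), ω_n = 1/√(LC) = 1/√(24.4 mH · 1.87 nF) = 148000 rad/s.
ζ = (R/2)·√(C/L) = (5750/2)·√(1.87 nF/24.4 mH) = 0.796.
%OS = 100 e^{−πζ/√(1−ζ²)} with ζ = 0.796 gives 1.61%.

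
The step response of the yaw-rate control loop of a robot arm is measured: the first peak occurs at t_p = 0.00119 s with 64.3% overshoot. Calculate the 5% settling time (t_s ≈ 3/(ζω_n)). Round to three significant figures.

t_s ≈ 0.00808 s

From the overshoot, ζ = −ln(OS)/√(π²+ln²(OS)) = 0.139.
From t_p = π/ω_d, ω_d = π/0.00119 = 2640 rad/s, so ω_n = ω_d/√(1−ζ²) = 2670 rad/s.
t_s ≈ 3/(ζω_n) = 3/(0.139·2670) = 0.00808 s.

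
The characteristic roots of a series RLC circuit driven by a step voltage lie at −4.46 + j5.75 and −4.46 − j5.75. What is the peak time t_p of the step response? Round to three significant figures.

t_p ≈ 0.546 s

t_p = π/ω_d with ω_d = 5.75 (the imaginary part), so t_p = 0.546 s.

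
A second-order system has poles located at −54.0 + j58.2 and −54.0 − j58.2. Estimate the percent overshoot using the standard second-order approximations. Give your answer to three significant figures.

%OS ≈ 5.42%

|pole| = ω_n = √(54.0² + 58.2²) = 79.4 rad/s; ζ = cos θ = σ/ω_n = 0.680.
%OS = 100 e^{−πζ/√(1−ζ²)} with ζ = 0.680 gives 5.42%.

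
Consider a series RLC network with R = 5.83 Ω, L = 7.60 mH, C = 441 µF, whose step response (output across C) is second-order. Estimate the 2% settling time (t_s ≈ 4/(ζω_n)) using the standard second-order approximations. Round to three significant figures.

For a series RLC circuit (capacitor voltage as output), ω_n = 1/√(LC) = 1/√(7.60 mH · 441 µF) = 546 rad/s.
ζ = (R/2)·√(C/L) = (5.83/2)·√(441 µF/7.60 mH) = 0.702.
t_s ≈ 4/(ζω_n) = 0.0104 s.

t_s ≈ 0.0104 s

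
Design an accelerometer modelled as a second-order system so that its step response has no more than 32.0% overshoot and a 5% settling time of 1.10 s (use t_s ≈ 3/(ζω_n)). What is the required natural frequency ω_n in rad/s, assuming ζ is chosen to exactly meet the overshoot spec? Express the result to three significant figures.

ω_n ≈ 8.00 rad/s

ζ = −ln(OS)/√(π² + (ln OS)²). With OS = 0.320, ln OS = −1.139 and ζ = 1.139/3.342 = 0.341.
Then ω_n = 3/(ζ t_s) = 3/(0.341 × 1.10) = 8.00 rad/s.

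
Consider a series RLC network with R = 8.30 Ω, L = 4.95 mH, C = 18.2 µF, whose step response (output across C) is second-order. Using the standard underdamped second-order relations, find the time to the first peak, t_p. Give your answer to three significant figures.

For a series RLC circuit (capacitor voltage as output), ω_n = 1/√(LC) = 1/√(4.95 mH · 18.2 µF) = 3330 rad/s.
ζ = (R/2)·√(C/L) = (8.30/2)·√(18.2 µF/4.95 mH) = 0.252.
ω_d = 3330·√(1 − 0.252²) = 3220 rad/s. t_p = π/ω_d = 0.000974 s.

t_p ≈ 0.000974 s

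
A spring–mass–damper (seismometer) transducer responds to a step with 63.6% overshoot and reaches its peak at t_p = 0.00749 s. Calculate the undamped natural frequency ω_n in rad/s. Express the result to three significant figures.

From the overshoot, ζ = −ln(OS)/√(π²+ln²(OS)) = 0.143.
From t_p = π/ω_d, ω_d = π/0.00749 = 419 rad/s, so ω_n = ω_d/√(1−ζ²) = 424 rad/s.

ω_n ≈ 424 rad/s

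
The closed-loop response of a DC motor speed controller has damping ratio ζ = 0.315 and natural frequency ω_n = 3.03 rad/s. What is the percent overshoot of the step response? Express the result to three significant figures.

%OS ≈ 35.3%

For an underdamped second-order system, %OS = 100·exp(−πζ/√(1−ζ²)).
πζ/√(1−ζ²) = π·0.315/√(1−0.0992) = 1.043, so %OS = 100·e^(−1.043) = 35.3%.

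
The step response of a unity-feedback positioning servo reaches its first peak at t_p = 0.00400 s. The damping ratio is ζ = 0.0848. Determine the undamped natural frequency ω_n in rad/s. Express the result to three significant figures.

ω_n ≈ 788 rad/s

Peak time t_p = π/ω_d, so ω_d = π/t_p = π/0.00400 = 785 rad/s.
ω_n = ω_d/√(1−ζ²) = 785/√0.993 = 788 rad/s.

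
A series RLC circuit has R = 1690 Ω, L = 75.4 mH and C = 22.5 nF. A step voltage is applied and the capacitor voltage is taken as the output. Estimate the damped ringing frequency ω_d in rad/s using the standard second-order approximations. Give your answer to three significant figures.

For a series RLC circuit (capacitor voltage as output), ω_n = 1/√(LC) = 1/√(75.4 mH · 22.5 nF) = 24300 rad/s.
ζ = (R/2)·√(C/L) = (1690/2)·√(22.5 nF/75.4 mH) = 0.462.
ω_d = 24300·√(1 − 0.462²) = 21500 rad/s.

ω_d ≈ 21500 rad/s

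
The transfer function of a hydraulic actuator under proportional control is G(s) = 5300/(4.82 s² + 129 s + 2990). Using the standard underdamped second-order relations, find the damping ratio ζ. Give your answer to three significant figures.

Dividing through by 4.82: denominator becomes s² + 26.76 s + 620.3.
So ω_n = √620.3 = 24.9 rad/s and ζ = 26.76/(2·24.9) = 0.537.

ζ ≈ 0.537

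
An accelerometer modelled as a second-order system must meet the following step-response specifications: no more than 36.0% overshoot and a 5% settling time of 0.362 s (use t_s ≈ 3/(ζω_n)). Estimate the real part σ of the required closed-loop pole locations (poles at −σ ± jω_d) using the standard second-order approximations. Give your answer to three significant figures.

σ ≈ 8.29

The settling-time spec alone fixes σ = ζω_n = 3/t_s = 3/0.362 = 8.29.
(Overshoot then fixes ζ = 0.309 and hence ω_d = σ·√(1−ζ²)/ζ = 25.5 rad/s.)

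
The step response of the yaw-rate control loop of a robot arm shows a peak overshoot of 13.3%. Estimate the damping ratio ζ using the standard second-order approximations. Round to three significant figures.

Inverting the overshoot relation: ζ = |ln 0.133|/√(π² + ln²0.133) = 0.540.

ζ ≈ 0.540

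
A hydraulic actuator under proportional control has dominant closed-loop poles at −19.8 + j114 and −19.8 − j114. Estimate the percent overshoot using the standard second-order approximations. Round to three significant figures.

|pole| = ω_n = √(19.8² + 114²) = 116 rad/s; ζ = cos θ = σ/ω_n = 0.171.
%OS = 100 e^{−πζ/√(1−ζ²)} with ζ = 0.171 gives 57.9%.

%OS ≈ 57.9%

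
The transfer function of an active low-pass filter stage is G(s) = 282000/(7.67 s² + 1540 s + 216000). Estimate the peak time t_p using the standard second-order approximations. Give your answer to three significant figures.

Dividing through by 7.67: denominator becomes s² + 200.8 s + 28160.
So ω_n = √28160 = 168 rad/s and ζ = 200.8/(2·168) = 0.598.
ω_d = ω_n√(1−ζ²) = 134 rad/s. t_p = π/ω_d = 0.0234 s.

t_p ≈ 0.0234 s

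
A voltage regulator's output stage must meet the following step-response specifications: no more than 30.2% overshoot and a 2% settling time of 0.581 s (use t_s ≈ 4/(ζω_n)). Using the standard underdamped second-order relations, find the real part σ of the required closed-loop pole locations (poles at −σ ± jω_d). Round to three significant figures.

σ ≈ 6.88

The settling-time spec alone fixes σ = ζω_n = 4/t_s = 4/0.581 = 6.88.
(Overshoot then fixes ζ = 0.356 and hence ω_d = σ·√(1−ζ²)/ζ = 18.1 rad/s.)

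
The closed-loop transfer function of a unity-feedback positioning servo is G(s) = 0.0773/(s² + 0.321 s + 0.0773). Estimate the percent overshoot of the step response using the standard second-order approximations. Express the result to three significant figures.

%OS ≈ 10.8%

Matching coefficients with s² + 2ζω_n s + ω_n² gives ω_n² = 0.0773 ⇒ ω_n = 0.278 rad/s, and ζ = 0.321/(2ω_n) = 0.577.
%OS = 100·exp(−πζ/√(1−ζ²)) = 10.8%.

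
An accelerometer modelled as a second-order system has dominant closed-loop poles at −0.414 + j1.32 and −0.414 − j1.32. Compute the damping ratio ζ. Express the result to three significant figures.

With σ = 0.414, ω_d = 1.32: ω_n = √(σ²+ω_d²) = 1.38 rad/s, ζ = σ/ω_n = 0.299.

ζ ≈ 0.299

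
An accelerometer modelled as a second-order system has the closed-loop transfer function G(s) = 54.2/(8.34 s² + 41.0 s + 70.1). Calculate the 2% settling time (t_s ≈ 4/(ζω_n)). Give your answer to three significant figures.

t_s ≈ 1.63 s

Dividing through by 8.34: denominator becomes s² + 4.916 s + 8.405.
So ω_n = √8.405 = 2.90 rad/s and ζ = 4.916/(2·2.90) = 0.848.
t_s ≈ 4/(ζω_n) = 1.63 s.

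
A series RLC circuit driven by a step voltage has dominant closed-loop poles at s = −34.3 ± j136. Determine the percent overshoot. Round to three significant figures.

%OS ≈ 45.3%

The poles are at −σ ± jω_d with σ = 34.3 and ω_d = 136, so ω_n = √(σ²+ω_d²) = 140 rad/s and ζ = σ/ω_n = 0.245.
%OS = 100·exp(−πζ/√(1−ζ²)) = 45.3%.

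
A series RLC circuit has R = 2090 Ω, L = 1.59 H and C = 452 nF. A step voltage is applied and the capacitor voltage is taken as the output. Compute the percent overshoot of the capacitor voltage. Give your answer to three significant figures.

For a series RLC circuit (capacitor voltage as output), ω_n = 1/√(LC) = 1/√(1.59 H · 452 nF) = 1180 rad/s.
ζ = (R/2)·√(C/L) = (2090/2)·√(452 nF/1.59 H) = 0.557.
Overshoot: exp(−π·0.557/√(1−0.557²)) = 0.121, i.e. 12.1%.

%OS ≈ 12.1%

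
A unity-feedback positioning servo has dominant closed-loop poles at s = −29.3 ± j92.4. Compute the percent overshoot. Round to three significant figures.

%OS ≈ 36.9%

The poles are at −σ ± jω_d with σ = 29.3 and ω_d = 92.4, so ω_n = √(σ²+ω_d²) = 96.9 rad/s and ζ = σ/ω_n = 0.302.
%OS = 100·exp(−πζ/√(1−ζ²)) = 36.9%.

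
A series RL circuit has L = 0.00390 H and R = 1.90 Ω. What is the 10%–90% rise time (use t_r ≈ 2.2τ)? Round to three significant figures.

τ = L/R = 0.00390/1.90 = 0.00205 s.
t_r ≈ 2.2τ = 0.00452 s.

t_r ≈ 0.00452 s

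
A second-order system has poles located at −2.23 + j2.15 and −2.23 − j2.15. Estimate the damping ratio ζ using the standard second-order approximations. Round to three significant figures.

ζ ≈ 0.720

The poles are at −σ ± jω_d with σ = 2.23 and ω_d = 2.15, so ω_n = √(σ²+ω_d²) = 3.10 rad/s and ζ = σ/ω_n = 0.720.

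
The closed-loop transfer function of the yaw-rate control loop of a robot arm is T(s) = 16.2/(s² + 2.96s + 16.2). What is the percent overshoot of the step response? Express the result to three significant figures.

Matching coefficients with s² + 2ζω_n s + ω_n² gives ω_n² = 16.2 ⇒ ω_n = 4.02 rad/s, and ζ = 2.96/(2ω_n) = 0.368.
%OS = 100 e^{−πζ/√(1−ζ²)} with ζ = 0.368 gives 28.9%.

%OS ≈ 28.9%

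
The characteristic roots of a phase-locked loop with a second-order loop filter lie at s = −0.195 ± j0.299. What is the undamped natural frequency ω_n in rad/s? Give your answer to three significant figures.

ω_n ≈ 0.357 rad/s

With σ = 0.195, ω_d = 0.299: ω_n = √(σ²+ω_d²) = 0.357 rad/s, ζ = σ/ω_n = 0.546.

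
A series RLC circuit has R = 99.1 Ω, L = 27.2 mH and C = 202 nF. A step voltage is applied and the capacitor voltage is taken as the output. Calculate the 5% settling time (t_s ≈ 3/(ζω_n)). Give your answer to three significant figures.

t_s ≈ 0.00165 s

For a series RLC circuit (capacitor voltage as output), ω_n = 1/√(LC) = 1/√(27.2 mH · 202 nF) = 13500 rad/s.
ζ = (R/2)·√(C/L) = (99.1/2)·√(202 nF/27.2 mH) = 0.135.
t_s ≈ 3/(ζω_n) = 0.00165 s.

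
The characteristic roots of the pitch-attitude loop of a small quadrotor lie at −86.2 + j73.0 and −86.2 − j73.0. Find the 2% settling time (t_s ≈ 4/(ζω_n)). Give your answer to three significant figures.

For poles at −σ ± jω_d, ζω_n = σ = 86.2, so t_s ≈ 4/σ = 0.0464 s.

t_s ≈ 0.0464 s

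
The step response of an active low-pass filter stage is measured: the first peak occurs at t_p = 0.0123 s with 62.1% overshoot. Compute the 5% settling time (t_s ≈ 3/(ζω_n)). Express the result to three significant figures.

t_s ≈ 0.0775 s

The overshoot fixes ζ = −ln(OS)/√(π²+ln²(OS)) = 0.150.
From t_p = π/ω_d, ω_d = π/0.0123 = 255 rad/s, so ω_n = ω_d/√(1−ζ²) = 258 rad/s.
t_s ≈ 3/(ζω_n) = 3/(0.150·258) = 0.0775 s.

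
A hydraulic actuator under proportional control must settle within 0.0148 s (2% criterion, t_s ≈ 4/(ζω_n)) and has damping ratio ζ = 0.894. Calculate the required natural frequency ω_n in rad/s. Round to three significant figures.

Rearranging t_s ≈ 4/(ζω_n) gives ω_n = 4/(ζ·t_s) = 4/(0.894 × 0.0148) = 302 rad/s.

ω_n ≈ 302 rad/s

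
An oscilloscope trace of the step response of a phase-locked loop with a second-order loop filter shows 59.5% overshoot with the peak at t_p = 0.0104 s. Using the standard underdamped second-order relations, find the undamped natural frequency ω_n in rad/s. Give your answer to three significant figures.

The overshoot fixes ζ = −ln(OS)/√(π²+ln²(OS)) = 0.163.
t_p = π/ω_d ⇒ ω_d = 302 rad/s; then ω_n = ω_d/√(1−ζ²) = 306 rad/s.

ω_n ≈ 306 rad/s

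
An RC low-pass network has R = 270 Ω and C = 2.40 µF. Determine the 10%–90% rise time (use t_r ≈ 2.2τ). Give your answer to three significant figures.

t_r ≈ 0.00143 s

τ = RC = 270 × 2.40 µF = 0.000648 s.
t_r ≈ 2.2τ = 0.00143 s.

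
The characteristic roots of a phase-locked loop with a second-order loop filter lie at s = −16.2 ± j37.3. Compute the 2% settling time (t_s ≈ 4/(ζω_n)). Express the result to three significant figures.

t_s ≈ 0.247 s

For poles at −σ ± jω_d, ζω_n = σ = 16.2, so t_s ≈ 4/σ = 0.247 s.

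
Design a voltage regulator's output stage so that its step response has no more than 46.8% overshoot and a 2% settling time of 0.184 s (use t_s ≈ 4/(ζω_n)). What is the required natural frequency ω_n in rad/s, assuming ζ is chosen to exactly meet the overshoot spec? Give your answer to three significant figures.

ω_n ≈ 92.5 rad/s

ζ = −ln(OS)/√(π² + (ln OS)²). With OS = 0.468, ln OS = −0.7593 and ζ = 0.7593/3.232 = 0.235.
Then ω_n = 4/(ζ t_s) = 4/(0.235 × 0.184) = 92.5 rad/s.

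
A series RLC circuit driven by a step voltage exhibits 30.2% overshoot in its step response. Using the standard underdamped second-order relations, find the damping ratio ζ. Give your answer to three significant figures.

ζ ≈ 0.356

ζ = −ln(OS)/√(π² + (ln OS)²). With OS = 0.302, ln OS = −1.197 and ζ = 1.197/3.362 = 0.356.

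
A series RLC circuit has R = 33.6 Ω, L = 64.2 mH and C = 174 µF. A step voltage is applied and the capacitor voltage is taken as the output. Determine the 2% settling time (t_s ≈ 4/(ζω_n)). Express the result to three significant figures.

For a series RLC circuit (capacitor voltage as output), ω_n = 1/√(LC) = 1/√(64.2 mH · 174 µF) = 299 rad/s.
ζ = (R/2)·√(C/L) = (33.6/2)·√(174 µF/64.2 mH) = 0.875.
t_s ≈ 4/(ζω_n) = 0.0153 s.

t_s ≈ 0.0153 s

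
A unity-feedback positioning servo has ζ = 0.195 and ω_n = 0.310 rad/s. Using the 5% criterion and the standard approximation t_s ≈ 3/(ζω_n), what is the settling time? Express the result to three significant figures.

t_s ≈ 3/(ζω_n) = 3/(0.195 × 0.310) = 49.6 s.

t_s ≈ 49.6 s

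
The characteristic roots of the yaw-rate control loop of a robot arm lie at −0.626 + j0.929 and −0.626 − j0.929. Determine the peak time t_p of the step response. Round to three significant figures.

t_p ≈ 3.38 s

t_p = π/ω_d with ω_d = 0.929 (the imaginary part), so t_p = 3.38 s.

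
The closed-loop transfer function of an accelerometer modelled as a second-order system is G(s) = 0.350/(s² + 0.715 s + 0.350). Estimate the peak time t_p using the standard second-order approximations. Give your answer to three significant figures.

Matching coefficients with s² + 2ζω_n s + ω_n² gives ω_n² = 0.350 ⇒ ω_n = 0.592 rad/s, and ζ = 0.715/(2ω_n) = 0.604.
ω_d = ω_n√(1−ζ²) = 0.471 rad/s. Then t_p = π/ω_d = 6.66 s.

t_p ≈ 6.66 s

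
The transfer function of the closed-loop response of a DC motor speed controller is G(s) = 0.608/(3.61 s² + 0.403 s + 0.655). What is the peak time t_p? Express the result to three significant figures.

t_p ≈ 7.44 s

Dividing through by 3.61: denominator becomes s² + 0.1116 s + 0.1814.
So ω_n = √0.1814 = 0.426 rad/s and ζ = 0.1116/(2·0.426) = 0.131.
ω_d = ω_n√(1−ζ²) = 0.422 rad/s. t_p = π/ω_d = 7.44 s.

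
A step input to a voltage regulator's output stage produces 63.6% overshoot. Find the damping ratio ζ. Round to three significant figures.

ζ ≈ 0.143

Inverting the overshoot relation: ζ = |ln 0.636|/√(π² + ln²0.636) = 0.143.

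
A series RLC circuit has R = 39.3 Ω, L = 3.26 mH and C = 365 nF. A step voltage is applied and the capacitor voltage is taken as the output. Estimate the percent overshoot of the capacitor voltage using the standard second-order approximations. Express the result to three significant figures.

%OS ≈ 51.3%

For a series RLC circuit (capacitor voltage as output), ω_n = 1/√(LC) = 1/√(3.26 mH · 365 nF) = 29000 rad/s.
ζ = (R/2)·√(C/L) = (39.3/2)·√(365 nF/3.26 mH) = 0.208.
%OS = 100·exp(−πζ/√(1−ζ²)) = 51.3%.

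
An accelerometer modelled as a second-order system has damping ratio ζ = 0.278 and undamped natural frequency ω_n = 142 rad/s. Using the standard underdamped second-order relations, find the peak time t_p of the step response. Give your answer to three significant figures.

t_p ≈ 0.0230 s

The damped frequency is ω_d = ω_n√(1−ζ²) = 142·√(1−0.0773) = 136 rad/s.
Peak time t_p = π/ω_d = π/136 = 0.0230 s.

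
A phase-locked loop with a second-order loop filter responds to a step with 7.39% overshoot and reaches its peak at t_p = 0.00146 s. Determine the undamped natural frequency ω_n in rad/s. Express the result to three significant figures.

From the overshoot, ζ = −ln(OS)/√(π²+ln²(OS)) = 0.638.
From t_p = π/ω_d, ω_d = π/0.00146 = 2150 rad/s, so ω_n = ω_d/√(1−ζ²) = 2800 rad/s.

ω_n ≈ 2800 rad/s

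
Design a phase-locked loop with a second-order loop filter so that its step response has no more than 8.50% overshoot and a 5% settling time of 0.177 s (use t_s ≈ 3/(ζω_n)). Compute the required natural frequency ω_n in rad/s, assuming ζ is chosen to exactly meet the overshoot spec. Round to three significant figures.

Inverting the overshoot relation: ζ = |ln 0.0850|/√(π² + ln²0.0850) = 0.617.
Then ω_n = 3/(ζ t_s) = 3/(0.617 × 0.177) = 27.5 rad/s.

ω_n ≈ 27.5 rad/s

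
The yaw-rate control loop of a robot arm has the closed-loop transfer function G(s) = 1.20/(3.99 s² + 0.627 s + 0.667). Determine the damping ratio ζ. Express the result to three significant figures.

Dividing through by 3.99: denominator becomes s² + 0.1571 s + 0.1672.
So ω_n = √0.1672 = 0.409 rad/s and ζ = 0.1571/(2·0.409) = 0.192.

ζ ≈ 0.192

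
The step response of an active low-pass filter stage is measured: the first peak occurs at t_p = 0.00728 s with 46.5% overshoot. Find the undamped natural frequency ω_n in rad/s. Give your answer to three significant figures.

ω_n ≈ 444 rad/s

From the overshoot, ζ = −ln(OS)/√(π²+ln²(OS)) = 0.237.
t_p = π/ω_d ⇒ ω_d = 432 rad/s; then ω_n = ω_d/√(1−ζ²) = 444 rad/s.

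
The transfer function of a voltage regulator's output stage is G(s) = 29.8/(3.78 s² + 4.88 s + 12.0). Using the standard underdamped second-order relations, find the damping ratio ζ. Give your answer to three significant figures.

Dividing through by 3.78: denominator becomes s² + 1.291 s + 3.175.
So ω_n = √3.175 = 1.78 rad/s and ζ = 1.291/(2·1.78) = 0.362.

ζ ≈ 0.362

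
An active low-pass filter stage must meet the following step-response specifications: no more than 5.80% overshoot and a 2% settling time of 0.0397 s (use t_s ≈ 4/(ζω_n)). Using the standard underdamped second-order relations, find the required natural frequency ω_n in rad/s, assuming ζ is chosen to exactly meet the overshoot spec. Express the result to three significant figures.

ζ = −ln(OS)/√(π² + (ln OS)²). With OS = 0.0580, ln OS = −2.847 and ζ = 2.847/4.240 = 0.672.
From t_s ≈ 4/(ζω_n): ω_n = 4/(ζ·t_s) = 4/(0.672·0.0397) = 150 rad/s.

ω_n ≈ 150 rad/s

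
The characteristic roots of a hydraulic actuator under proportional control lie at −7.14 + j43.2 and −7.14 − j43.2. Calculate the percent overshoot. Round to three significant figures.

The poles are at −σ ± jω_d with σ = 7.14 and ω_d = 43.2, so ω_n = √(σ²+ω_d²) = 43.8 rad/s and ζ = σ/ω_n = 0.163.
Overshoot: exp(−π·0.163/√(1−0.163²)) = 0.595, i.e. 59.5%.

%OS ≈ 59.5%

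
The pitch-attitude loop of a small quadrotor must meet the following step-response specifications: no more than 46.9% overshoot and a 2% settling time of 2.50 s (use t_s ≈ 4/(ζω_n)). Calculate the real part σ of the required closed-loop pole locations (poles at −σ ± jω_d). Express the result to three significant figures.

σ ≈ 1.60

The settling-time spec alone fixes σ = ζω_n = 4/t_s = 4/2.50 = 1.60.
(Overshoot then fixes ζ = 0.234 and hence ω_d = σ·√(1−ζ²)/ζ = 6.64 rad/s.)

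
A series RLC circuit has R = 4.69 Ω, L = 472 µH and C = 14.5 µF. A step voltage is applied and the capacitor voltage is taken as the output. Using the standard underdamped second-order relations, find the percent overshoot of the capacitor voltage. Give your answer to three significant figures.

%OS ≈ 24.3%

For a series RLC circuit (capacitor voltage as output), ω_n = 1/√(LC) = 1/√(472 µH · 14.5 µF) = 12100 rad/s.
ζ = (R/2)·√(C/L) = (4.69/2)·√(14.5 µF/472 µH) = 0.411.
%OS = 100·exp(−πζ/√(1−ζ²)) = 24.3%.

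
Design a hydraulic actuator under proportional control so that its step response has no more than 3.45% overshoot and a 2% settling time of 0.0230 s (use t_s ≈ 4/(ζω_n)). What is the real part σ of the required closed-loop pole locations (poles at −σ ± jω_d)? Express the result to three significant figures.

The settling-time spec alone fixes σ = ζω_n = 4/t_s = 4/0.0230 = 174.
(Overshoot then fixes ζ = 0.731 and hence ω_d = σ·√(1−ζ²)/ζ = 162 rad/s.)

σ ≈ 174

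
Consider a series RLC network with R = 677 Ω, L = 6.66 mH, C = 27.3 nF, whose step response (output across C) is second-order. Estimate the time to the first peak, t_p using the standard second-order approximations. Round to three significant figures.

t_p ≈ 0.0000582 s

For a series RLC circuit (capacitor voltage as output), ω_n = 1/√(LC) = 1/√(6.66 mH · 27.3 nF) = 74200 rad/s.
ζ = (R/2)·√(C/L) = (677/2)·√(27.3 nF/6.66 mH) = 0.685.
ω_d = ω_n√(1−ζ²) = 54000 rad/s. t_p = π/ω_d = 0.0000582 s.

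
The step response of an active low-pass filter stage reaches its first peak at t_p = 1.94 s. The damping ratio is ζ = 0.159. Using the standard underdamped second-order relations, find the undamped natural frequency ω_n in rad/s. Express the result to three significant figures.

Peak time t_p = π/ω_d, so ω_d = π/t_p = π/1.94 = 1.62 rad/s.
ω_n = ω_d/√(1−ζ²) = 1.62/√0.975 = 1.64 rad/s.

ω_n ≈ 1.64 rad/s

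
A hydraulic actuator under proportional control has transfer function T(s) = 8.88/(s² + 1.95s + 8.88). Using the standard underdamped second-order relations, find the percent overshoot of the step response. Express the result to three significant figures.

%OS ≈ 33.7%

ω_n = √8.88 = 2.98 rad/s; ζ = 1.95/(2·2.98) = 0.327.
Overshoot: exp(−π·0.327/√(1−0.327²)) = 0.337, i.e. 33.7%.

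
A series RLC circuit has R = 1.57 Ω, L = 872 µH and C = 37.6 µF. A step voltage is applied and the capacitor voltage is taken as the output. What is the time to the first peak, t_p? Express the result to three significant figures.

t_p ≈ 0.000577 s

For a series RLC circuit (capacitor voltage as output), ω_n = 1/√(LC) = 1/√(872 µH · 37.6 µF) = 5520 rad/s.
ζ = (R/2)·√(C/L) = (1.57/2)·√(37.6 µF/872 µH) = 0.163.
The damped frequency ω_d = ω_n√(1−ζ²) = 5450 rad/s. t_p = π/ω_d = 0.000577 s.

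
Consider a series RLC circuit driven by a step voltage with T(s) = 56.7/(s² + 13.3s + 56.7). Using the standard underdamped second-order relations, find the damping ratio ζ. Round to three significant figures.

ω_n = √56.7 = 7.53 rad/s; ζ = 13.3/(2·7.53) = 0.883.

ζ ≈ 0.883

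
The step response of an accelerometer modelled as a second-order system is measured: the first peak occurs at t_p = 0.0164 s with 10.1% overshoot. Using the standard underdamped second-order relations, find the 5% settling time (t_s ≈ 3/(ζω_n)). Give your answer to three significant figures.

From the overshoot, ζ = −ln(OS)/√(π²+ln²(OS)) = 0.589.
t_p = π/ω_d ⇒ ω_d = 192 rad/s; then ω_n = ω_d/√(1−ζ²) = 237 rad/s.
t_s ≈ 3/(ζω_n) = 3/(0.589·237) = 0.0215 s.

t_s ≈ 0.0215 s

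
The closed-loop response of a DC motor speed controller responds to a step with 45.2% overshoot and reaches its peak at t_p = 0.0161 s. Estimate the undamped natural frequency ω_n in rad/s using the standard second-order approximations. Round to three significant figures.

From the overshoot, ζ = −ln(OS)/√(π²+ln²(OS)) = 0.245.
t_p = π/ω_d ⇒ ω_d = 195 rad/s; then ω_n = ω_d/√(1−ζ²) = 201 rad/s.

ω_n ≈ 201 rad/s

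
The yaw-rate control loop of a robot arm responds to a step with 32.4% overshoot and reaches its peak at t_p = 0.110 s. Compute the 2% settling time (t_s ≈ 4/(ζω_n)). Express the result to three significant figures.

The overshoot fixes ζ = −ln(OS)/√(π²+ln²(OS)) = 0.338.
t_p = π/ω_d ⇒ ω_d = 28.6 rad/s; then ω_n = ω_d/√(1−ζ²) = 30.3 rad/s.
t_s ≈ 4/(ζω_n) = 4/(0.338·30.3) = 0.390 s.

t_s ≈ 0.390 s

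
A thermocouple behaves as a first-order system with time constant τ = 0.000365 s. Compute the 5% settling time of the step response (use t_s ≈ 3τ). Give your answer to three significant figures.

t_s ≈ 3τ = 0.00110 s.

t_s ≈ 0.00110 s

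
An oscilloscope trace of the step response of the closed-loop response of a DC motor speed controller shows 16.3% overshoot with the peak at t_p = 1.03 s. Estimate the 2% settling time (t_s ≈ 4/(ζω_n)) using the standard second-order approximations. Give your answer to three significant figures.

t_s ≈ 2.27 s

ζ from %OS: ζ = |ln 0.163|/√(π²+ln²0.163) = 0.500.
From t_p = π/ω_d, ω_d = π/1.03 = 3.05 rad/s, so ω_n = ω_d/√(1−ζ²) = 3.52 rad/s.
t_s ≈ 4/(ζω_n) = 4/(0.500·3.52) = 2.27 s.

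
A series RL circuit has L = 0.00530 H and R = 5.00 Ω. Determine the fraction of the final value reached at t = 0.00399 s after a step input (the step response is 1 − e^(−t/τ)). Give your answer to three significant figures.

τ = L/R = 0.00530/5.00 = 0.00106 s.
y(t)/y_∞ = 1 − e^(−t/τ) = 1 − e^(−0.00399/0.00106) = 1 − e^(−3.76) = 0.977.

y/y_∞ ≈ 0.977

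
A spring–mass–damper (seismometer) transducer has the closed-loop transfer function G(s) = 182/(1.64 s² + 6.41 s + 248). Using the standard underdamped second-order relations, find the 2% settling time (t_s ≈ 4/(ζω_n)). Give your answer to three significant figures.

Dividing through by 1.64: denominator becomes s² + 3.909 s + 151.2.
So ω_n = √151.2 = 12.3 rad/s and ζ = 3.909/(2·12.3) = 0.159.
t_s ≈ 4/(ζω_n) = 2.05 s.

t_s ≈ 2.05 s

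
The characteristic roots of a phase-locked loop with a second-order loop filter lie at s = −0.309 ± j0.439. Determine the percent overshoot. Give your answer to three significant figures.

%OS ≈ 11.0%

|pole| = ω_n = √(0.309² + 0.439²) = 0.537 rad/s; ζ = cos θ = σ/ω_n = 0.576.
%OS = 100 e^{−πζ/√(1−ζ²)} with ζ = 0.576 gives 11.0%.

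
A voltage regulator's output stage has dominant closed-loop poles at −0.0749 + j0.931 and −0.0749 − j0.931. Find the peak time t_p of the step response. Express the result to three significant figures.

t_p ≈ 3.37 s

t_p = π/ω_d with ω_d = 0.931 (the imaginary part), so t_p = 3.37 s.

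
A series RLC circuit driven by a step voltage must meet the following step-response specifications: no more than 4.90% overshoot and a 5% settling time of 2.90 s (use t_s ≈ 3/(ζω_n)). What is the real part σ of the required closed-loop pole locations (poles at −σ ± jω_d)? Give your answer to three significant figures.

σ ≈ 1.03

The settling-time spec alone fixes σ = ζω_n = 3/t_s = 3/2.90 = 1.03.
(Overshoot then fixes ζ = 0.693 and hence ω_d = σ·√(1−ζ²)/ζ = 1.08 rad/s.)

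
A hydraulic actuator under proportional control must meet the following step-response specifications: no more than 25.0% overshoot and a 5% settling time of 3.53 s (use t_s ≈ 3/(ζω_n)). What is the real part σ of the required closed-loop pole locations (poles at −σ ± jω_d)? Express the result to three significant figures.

σ ≈ 0.850

The settling-time spec alone fixes σ = ζω_n = 3/t_s = 3/3.53 = 0.850.
(Overshoot then fixes ζ = 0.404 and hence ω_d = σ·√(1−ζ²)/ζ = 1.93 rad/s.)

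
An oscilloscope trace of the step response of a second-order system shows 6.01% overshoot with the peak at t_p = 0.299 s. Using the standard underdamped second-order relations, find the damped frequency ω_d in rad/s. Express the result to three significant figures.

ω_d ≈ 10.5 rad/s

t_p = π/ω_d, so ω_d = π/0.299 = 10.5 rad/s.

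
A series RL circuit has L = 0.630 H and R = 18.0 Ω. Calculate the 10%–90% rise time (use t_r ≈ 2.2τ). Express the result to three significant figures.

τ = L/R = 0.630/18.0 = 0.0350 s.
t_r ≈ 2.2τ = 0.0770 s.

t_r ≈ 0.0770 s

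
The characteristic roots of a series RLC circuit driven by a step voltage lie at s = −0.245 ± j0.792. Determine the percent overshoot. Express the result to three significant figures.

|pole| = ω_n = √(0.245² + 0.792²) = 0.829 rad/s; ζ = cos θ = σ/ω_n = 0.296.
Overshoot: exp(−π·0.296/√(1−0.296²)) = 0.378, i.e. 37.8%.

%OS ≈ 37.8%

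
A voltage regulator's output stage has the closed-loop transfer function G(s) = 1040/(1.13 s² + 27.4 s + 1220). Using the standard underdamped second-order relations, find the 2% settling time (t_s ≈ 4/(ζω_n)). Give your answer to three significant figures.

Dividing through by 1.13: denominator becomes s² + 24.25 s + 1080.
So ω_n = √1080 = 32.9 rad/s and ζ = 24.25/(2·32.9) = 0.369.
t_s ≈ 4/(ζω_n) = 0.330 s.

t_s ≈ 0.330 s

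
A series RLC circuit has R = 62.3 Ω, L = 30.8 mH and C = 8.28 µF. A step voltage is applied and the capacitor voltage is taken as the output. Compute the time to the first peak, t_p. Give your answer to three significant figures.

t_p ≈ 0.00185 s

For a series RLC circuit (capacitor voltage as output), ω_n = 1/√(LC) = 1/√(30.8 mH · 8.28 µF) = 1980 rad/s.
ζ = (R/2)·√(C/L) = (62.3/2)·√(8.28 µF/30.8 mH) = 0.511.
ω_d = 1980·√(1 − 0.511²) = 1700 rad/s. t_p = π/ω_d = 0.00185 s.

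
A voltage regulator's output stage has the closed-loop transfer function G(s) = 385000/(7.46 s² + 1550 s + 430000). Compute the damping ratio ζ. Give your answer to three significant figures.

Dividing through by 7.46: denominator becomes s² + 207.8 s + 57640.
So ω_n = √57640 = 240 rad/s and ζ = 207.8/(2·240) = 0.433.

ζ ≈ 0.433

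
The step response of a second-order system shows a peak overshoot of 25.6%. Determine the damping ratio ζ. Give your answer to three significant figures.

ζ ≈ 0.398

Inverting the overshoot relation: ζ = |ln 0.256|/√(π² + ln²0.256) = 0.398.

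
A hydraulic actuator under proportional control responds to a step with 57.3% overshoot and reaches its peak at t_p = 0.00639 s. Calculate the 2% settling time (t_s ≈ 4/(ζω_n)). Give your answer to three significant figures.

t_s ≈ 0.0459 s

From the overshoot, ζ = −ln(OS)/√(π²+ln²(OS)) = 0.175.
From t_p = π/ω_d, ω_d = π/0.00639 = 492 rad/s, so ω_n = ω_d/√(1−ζ²) = 499 rad/s.
t_s ≈ 4/(ζω_n) = 4/(0.175·499) = 0.0459 s.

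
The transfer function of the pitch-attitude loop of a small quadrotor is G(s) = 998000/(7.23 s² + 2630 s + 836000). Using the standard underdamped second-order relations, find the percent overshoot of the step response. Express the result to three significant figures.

Dividing through by 7.23: denominator becomes s² + 363.8 s + 115600.
So ω_n = √115600 = 340 rad/s and ζ = 363.8/(2·340) = 0.535.
%OS = 100·exp(−πζ/√(1−ζ²)) = 13.7%.

%OS ≈ 13.7%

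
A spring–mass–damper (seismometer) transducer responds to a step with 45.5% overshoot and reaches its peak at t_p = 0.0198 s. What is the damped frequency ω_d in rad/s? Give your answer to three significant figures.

t_p = π/ω_d, so ω_d = π/0.0198 = 159 rad/s.

ω_d ≈ 159 rad/s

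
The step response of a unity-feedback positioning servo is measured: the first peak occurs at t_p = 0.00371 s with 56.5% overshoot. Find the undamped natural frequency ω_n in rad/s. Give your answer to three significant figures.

ζ from %OS: ζ = |ln 0.565|/√(π²+ln²0.565) = 0.179.
From t_p = π/ω_d, ω_d = π/0.00371 = 847 rad/s, so ω_n = ω_d/√(1−ζ²) = 861 rad/s.

ω_n ≈ 861 rad/s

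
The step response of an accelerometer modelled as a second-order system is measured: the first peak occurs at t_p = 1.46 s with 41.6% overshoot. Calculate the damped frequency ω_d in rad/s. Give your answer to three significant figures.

t_p = π/ω_d, so ω_d = π/1.46 = 2.15 rad/s.

ω_d ≈ 2.15 rad/s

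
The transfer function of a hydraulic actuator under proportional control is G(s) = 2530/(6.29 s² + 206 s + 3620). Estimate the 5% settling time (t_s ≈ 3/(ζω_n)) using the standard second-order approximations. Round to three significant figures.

Dividing through by 6.29: denominator becomes s² + 32.75 s + 575.5.
So ω_n = √575.5 = 24.0 rad/s and ζ = 32.75/(2·24.0) = 0.683.
t_s ≈ 3/(ζω_n) = 0.183 s.

t_s ≈ 0.183 s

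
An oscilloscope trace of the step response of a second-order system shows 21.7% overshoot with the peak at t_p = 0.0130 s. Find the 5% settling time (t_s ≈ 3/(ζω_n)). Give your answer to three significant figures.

From the overshoot, ζ = −ln(OS)/√(π²+ln²(OS)) = 0.437.
t_p = π/ω_d ⇒ ω_d = 242 rad/s; then ω_n = ω_d/√(1−ζ²) = 269 rad/s.
t_s ≈ 3/(ζω_n) = 3/(0.437·269) = 0.0255 s.

t_s ≈ 0.0255 s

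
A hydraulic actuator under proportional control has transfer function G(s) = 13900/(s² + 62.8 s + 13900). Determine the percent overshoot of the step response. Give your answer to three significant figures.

%OS ≈ 42.0%

ω_n = √13900 = 118 rad/s; ζ = 62.8/(2·118) = 0.266.
%OS = 100·exp(−πζ/√(1−ζ²)) = 42.0%.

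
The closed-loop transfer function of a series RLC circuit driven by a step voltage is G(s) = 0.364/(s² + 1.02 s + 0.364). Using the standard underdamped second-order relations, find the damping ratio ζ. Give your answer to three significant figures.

ζ ≈ 0.845

Comparing the denominator to s² + 2ζω_n s + ω_n²: ω_n = √0.364 = 0.603 rad/s, and 2ζω_n = 1.02 so ζ = 1.02/(2·0.603) = 0.845.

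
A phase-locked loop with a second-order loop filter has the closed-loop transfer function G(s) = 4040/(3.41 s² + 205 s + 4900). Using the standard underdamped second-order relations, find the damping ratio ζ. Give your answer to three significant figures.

Dividing through by 3.41: denominator becomes s² + 60.12 s + 1437.
So ω_n = √1437 = 37.9 rad/s and ζ = 60.12/(2·37.9) = 0.793.

ζ ≈ 0.793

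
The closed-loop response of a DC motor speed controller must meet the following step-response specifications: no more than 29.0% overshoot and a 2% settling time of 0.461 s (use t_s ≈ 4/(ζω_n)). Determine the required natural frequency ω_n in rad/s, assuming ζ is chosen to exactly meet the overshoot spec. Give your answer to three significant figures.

From %OS = 100·exp(−πζ/√(1−ζ²)), invert to get ζ = −ln(OS)/√(π² + ln²(OS)) with OS = 0.290.
−ln 0.290 = 1.238, so ζ = 1.238/√(π² + 1.532) = 0.367.
From t_s ≈ 4/(ζω_n): ω_n = 4/(ζ·t_s) = 4/(0.367·0.461) = 23.7 rad/s.

ω_n ≈ 23.7 rad/s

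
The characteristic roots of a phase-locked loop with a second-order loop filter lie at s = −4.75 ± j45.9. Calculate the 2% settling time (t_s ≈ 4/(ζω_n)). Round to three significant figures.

t_s ≈ 0.842 s

For poles at −σ ± jω_d, ζω_n = σ = 4.75, so t_s ≈ 4/σ = 0.842 s.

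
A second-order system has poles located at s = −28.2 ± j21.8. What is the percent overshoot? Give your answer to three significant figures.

%OS ≈ 1.72%

With σ = 28.2, ω_d = 21.8: ω_n = √(σ²+ω_d²) = 35.6 rad/s, ζ = σ/ω_n = 0.791.
Overshoot: exp(−π·0.791/√(1−0.791²)) = 0.0172, i.e. 1.72%.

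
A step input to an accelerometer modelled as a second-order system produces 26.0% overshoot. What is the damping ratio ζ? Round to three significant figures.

ζ ≈ 0.394

From %OS = 100·exp(−πζ/√(1−ζ²)), invert to get ζ = −ln(OS)/√(π² + ln²(OS)) with OS = 0.260.
−ln 0.260 = 1.347, so ζ = 1.347/√(π² + 1.815) = 0.394.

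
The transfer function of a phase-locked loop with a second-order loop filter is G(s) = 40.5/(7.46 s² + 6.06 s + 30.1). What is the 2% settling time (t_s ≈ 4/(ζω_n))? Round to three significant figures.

Dividing through by 7.46: denominator becomes s² + 0.8123 s + 4.035.
So ω_n = √4.035 = 2.01 rad/s and ζ = 0.8123/(2·2.01) = 0.202.
t_s ≈ 4/(ζω_n) = 9.85 s.

t_s ≈ 9.85 s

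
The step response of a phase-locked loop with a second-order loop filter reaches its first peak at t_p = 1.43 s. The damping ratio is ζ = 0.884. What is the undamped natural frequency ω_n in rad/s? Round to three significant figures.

ω_n ≈ 4.70 rad/s

Peak time t_p = π/ω_d, so ω_d = π/t_p = π/1.43 = 2.20 rad/s.
ω_n = ω_d/√(1−ζ²) = 2.20/√0.219 = 4.70 rad/s.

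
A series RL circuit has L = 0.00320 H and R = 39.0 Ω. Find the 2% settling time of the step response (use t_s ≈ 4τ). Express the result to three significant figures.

τ = L/R = 0.00320/39.0 = 0.0000821 s.
t_s ≈ 4τ = 0.000328 s.

t_s ≈ 0.000328 s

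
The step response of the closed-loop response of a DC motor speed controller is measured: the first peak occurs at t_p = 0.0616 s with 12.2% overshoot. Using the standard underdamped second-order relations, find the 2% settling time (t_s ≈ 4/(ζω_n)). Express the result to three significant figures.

The overshoot fixes ζ = −ln(OS)/√(π²+ln²(OS)) = 0.556.
From t_p = π/ω_d, ω_d = π/0.0616 = 51.0 rad/s, so ω_n = ω_d/√(1−ζ²) = 61.4 rad/s.
t_s ≈ 4/(ζω_n) = 4/(0.556·61.4) = 0.117 s.

t_s ≈ 0.117 s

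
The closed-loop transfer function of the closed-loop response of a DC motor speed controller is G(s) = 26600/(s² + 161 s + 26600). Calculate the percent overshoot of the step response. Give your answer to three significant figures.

%OS ≈ 16.8%

Matching coefficients with s² + 2ζω_n s + ω_n² gives ω_n² = 26600 ⇒ ω_n = 163 rad/s, and ζ = 161/(2ω_n) = 0.494.
%OS = 100·exp(−πζ/√(1−ζ²)) = 16.8%.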